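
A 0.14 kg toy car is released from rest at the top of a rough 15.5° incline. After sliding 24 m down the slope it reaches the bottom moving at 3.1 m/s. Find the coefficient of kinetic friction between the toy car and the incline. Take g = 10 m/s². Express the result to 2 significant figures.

μ_k = 0.26

The energy dissipated by friction is the PE lost minus the KE gained:
mgL sinθ = 8.9792 J; ½mv² = 0.67270 J
W_f = 8.9792 − 0.67270 = 8.307 J
μ_k = W_f/(mg cosθ · L) = 8.307/(1.349 × 24) = 0.2565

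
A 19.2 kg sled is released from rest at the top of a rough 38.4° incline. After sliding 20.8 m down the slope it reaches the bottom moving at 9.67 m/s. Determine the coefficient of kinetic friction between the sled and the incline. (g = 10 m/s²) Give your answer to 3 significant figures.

μ_k = 0.506

mgh = ½mv² + μ_k (mg cosθ) L, with h = L sinθ
mgL sinθ = 2480.6 J; ½mv² = 897.69 J
W_f = 2480.6 − 897.69 = 1583 J
μ_k = W_f/(mg cosθ · L) = 1583/(150.5 × 20.8) = 0.5058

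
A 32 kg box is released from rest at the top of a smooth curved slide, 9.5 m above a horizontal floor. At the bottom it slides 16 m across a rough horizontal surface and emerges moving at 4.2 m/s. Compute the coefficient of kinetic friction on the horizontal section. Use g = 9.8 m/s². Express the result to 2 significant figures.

μ_k = 0.54

Applying the work–energy principle:
mgh = ½mv² + μ_k m g d
mgh = 2979.2 J; ½mv² = 282.24 J
W_f = 2979.2 − 282.24 = 2697 J
μ_k = W_f/(mg·d) = 2697/(313.6 × 16) = 0.5375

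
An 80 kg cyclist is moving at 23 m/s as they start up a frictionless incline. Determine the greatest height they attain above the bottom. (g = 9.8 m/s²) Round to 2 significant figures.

By energy conservation, ½mv² = mgh
h = v²/(2g) = 23²/(2 × 9.8) = 26.99 m

h = 27 m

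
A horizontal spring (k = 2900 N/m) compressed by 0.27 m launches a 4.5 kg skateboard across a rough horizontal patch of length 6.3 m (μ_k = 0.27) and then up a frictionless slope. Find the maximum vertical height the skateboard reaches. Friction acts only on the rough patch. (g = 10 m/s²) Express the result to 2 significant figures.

Spring energy: E₀ = ½kx² = ½(2900)(0.27)² = 105.71 J
Friction: W_f = μ_k mg d = (0.27)(4.5)(10)(6.3) = 76.55 J
Energy at base of ramp: E = 105.71 − 76.55 = 29.160 J
At max height all remaining energy is PE: mgh = E ⇒ h = E/(mg) = 29.160/(4.5 × 10) = 0.6480 m

h = 0.65 m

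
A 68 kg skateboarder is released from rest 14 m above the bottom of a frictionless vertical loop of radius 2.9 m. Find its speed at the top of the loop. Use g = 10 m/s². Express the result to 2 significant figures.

Energy conservation: mgh = ½mv_top² + mg(2r)
v_top² = 2g(h − 2r) = 2(10)(14 − 5.800) = 164.0
v_top = 12.81 m/s

v = 13 m/s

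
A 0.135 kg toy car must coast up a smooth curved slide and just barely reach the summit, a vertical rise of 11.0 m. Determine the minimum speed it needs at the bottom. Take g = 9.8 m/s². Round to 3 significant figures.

At the top it is momentarily at rest, so all KE converts to PE: ½mv² = mgh
v = √(2gh) = √(2 × 9.8 × 11.0) = 14.68 m/s

v = 14.7 m/s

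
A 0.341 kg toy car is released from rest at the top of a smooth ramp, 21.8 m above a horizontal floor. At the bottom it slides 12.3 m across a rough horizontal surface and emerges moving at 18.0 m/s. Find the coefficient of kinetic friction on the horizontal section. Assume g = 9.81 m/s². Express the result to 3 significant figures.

μ_k = 0.430

Applying the work–energy principle:
mgh = ½mv² + μ_k m g d
mgh = 72.926 J; ½mv² = 55.242 J
W_f = 72.926 − 55.242 = 17.68 J
μ_k = W_f/(mg·d) = 17.68/(3.345 × 12.3) = 0.4298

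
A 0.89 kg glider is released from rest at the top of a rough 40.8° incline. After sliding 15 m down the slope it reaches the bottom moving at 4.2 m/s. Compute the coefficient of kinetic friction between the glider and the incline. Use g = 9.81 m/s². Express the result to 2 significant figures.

mgh = ½mv² + μ_k (mg cosθ) L, with h = L sinθ
mgL sinθ = 85.574 J; ½mv² = 7.8498 J
W_f = 85.574 − 7.8498 = 77.72 J
μ_k = W_f/(mg cosθ · L) = 77.72/(6.609 × 15) = 0.7840

μ_k = 0.78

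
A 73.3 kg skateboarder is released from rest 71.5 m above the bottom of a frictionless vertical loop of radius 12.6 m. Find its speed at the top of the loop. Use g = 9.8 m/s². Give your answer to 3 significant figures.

Energy conservation: mgh = ½mv_top² + mg(2r)
v_top² = 2g(h − 2r) = 2(9.8)(71.5 − 25.20) = 907.5
v_top = 30.12 m/s

v = 30.1 m/s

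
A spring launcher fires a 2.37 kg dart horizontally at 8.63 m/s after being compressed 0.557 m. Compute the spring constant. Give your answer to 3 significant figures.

Energy stored in the spring equals the launch KE: ½kx² = ½mv²
k = mv²/x² = (2.37)(8.63)²/(0.557)² = 568.9 N/m

k = 569 N/m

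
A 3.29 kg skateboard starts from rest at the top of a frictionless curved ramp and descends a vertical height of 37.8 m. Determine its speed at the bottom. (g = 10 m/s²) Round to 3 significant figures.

v = 27.5 m/s

Energy conservation between the two points: mgh = ½mv²
v = √(2gh) = √(2 × 10 × 37.8) = √756.00 = 27.50 m/s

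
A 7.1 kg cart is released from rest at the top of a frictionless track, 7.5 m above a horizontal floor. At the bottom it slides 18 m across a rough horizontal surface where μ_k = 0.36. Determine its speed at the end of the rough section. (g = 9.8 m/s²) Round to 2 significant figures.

v = 4.5 m/s

Applying the work–energy principle:
mgh = ½mv² + μ_k m g d
W_f = μ_k mg d = (0.36)(7.1)(9.8)(18) = 450.9 J
½mv² = mgh − W_f = 521.85 − 450.9 = 70.972 J
v = √(2 × 70.972/7.1) = 4.471 m/s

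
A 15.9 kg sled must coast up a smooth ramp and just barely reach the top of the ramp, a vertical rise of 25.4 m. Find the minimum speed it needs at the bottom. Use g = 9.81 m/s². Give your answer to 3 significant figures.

v = 22.3 m/s

At the top it is momentarily at rest, so all KE converts to PE: ½mv² = mgh
v = √(2gh) = √(2 × 9.81 × 25.4) = 22.32 m/s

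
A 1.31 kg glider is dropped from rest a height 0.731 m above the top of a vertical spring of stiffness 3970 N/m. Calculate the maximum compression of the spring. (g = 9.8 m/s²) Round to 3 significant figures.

Take the reference level at the top of the uncompressed spring. At max compression the glider has fallen H + x and is momentarily at rest:
mg(H + x) = ½kx²
½(3970)x² − (1.31)(9.8)x − (1.31)(9.8)(0.731) = 0
1985x² − 12.84x − 9.385 = 0
x = [12.84 + √(164.8 + 74514)]/(2 × 1985) = 0.07207 m

x = 0.0721 m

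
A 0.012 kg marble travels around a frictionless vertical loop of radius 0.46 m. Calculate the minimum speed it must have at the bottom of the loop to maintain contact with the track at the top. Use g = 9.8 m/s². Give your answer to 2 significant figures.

At the top: mg = mv_top²/r ⇒ v_top² = gr = 4.508 m²/s²
Energy from bottom to top (height 2r): ½mv_bot² = ½mv_top² + mg(2r)
v_bot² = gr + 4gr = 5gr = 22.54
v_bot = √(5gr) = 4.748 m/s

v = 4.7 m/s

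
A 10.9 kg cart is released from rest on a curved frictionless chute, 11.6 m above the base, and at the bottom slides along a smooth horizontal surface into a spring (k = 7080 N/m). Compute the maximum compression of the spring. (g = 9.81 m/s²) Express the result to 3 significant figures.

x = 0.592 m

Energy conservation (no friction) from release to max compression: mgh = ½kx²
x = √(2mgh/k) = √(2 × 10.9 × 9.81 × 11.6 / 7080) = 0.5919 m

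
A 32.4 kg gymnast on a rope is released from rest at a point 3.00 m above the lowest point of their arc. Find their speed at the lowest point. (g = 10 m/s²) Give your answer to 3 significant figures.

v = 7.75 m/s

Mechanical energy is conserved (no friction): mgh = ½mv²
v = √(2gh) = √(2 × 10 × 3.00) = √60.000 = 7.746 m/s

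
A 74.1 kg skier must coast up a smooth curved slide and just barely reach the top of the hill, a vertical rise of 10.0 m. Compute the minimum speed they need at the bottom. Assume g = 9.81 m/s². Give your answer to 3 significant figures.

v = 14.0 m/s

At the top they are momentarily at rest, so all KE converts to PE: ½mv² = mgh
v = √(2gh) = √(2 × 9.81 × 10.0) = 14.01 m/s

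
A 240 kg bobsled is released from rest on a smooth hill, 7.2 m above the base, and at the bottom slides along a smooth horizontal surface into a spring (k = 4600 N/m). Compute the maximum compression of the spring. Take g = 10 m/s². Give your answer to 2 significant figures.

x = 2.7 m

Energy conservation (no friction) from release to max compression: mgh = ½kx²
x = √(2mgh/k) = √(2 × 240 × 10 × 7.2 / 4600) = 2.741 m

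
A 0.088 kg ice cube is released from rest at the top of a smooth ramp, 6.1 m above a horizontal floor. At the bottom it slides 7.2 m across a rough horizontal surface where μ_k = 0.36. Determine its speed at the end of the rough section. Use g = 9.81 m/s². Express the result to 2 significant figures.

v = 8.3 m/s

Energy at the top = energy at the end + work done against friction:
mgh = ½mv² + μ_k m g d
W_f = μ_k mg d = (0.36)(0.088)(9.81)(7.2) = 2.238 J
½mv² = mgh − W_f = 5.2660 − 2.238 = 3.0284 J
v = √(2 × 3.0284/0.088) = 8.296 m/s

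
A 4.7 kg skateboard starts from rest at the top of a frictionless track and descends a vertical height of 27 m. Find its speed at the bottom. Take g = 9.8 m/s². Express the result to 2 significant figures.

Mechanical energy is conserved (no friction): mgh = ½mv²
The mass cancels from both sides.
v = √(2gh) = √(2 × 9.8 × 27) = √529.20 = 23.00 m/s

v = 23 m/s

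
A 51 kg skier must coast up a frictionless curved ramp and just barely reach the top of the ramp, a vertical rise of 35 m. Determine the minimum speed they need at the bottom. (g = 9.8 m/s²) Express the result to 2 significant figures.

At the top they are momentarily at rest, so all KE converts to PE: ½mv² = mgh
v = √(2gh) = √(2 × 9.8 × 35) = 26.19 m/s

v = 26 m/s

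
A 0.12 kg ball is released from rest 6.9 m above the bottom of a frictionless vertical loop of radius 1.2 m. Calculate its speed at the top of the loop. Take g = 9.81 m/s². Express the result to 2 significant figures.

Energy conservation: mgh = ½mv_top² + mg(2r)
v_top² = 2g(h − 2r) = 2(9.81)(6.9 − 2.400) = 88.29
v_top = 9.396 m/s

v = 9.4 m/s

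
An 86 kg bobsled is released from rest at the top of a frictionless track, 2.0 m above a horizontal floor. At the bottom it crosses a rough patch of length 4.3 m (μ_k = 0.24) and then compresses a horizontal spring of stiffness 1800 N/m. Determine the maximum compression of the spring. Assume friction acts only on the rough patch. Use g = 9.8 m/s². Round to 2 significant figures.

x = 0.95 m

Initial energy: E₁ = mgh = (86)(9.8)(2.0) = 1685.6 J
Friction removes W_f = μ_k mg d = (0.24)(86)(9.8)(4.3) = 869.8 J
Energy reaching the spring: E = 1685.6 − 869.8 = 815.83 J
At max compression ½kx² = E ⇒ x = √(2E/k) = √(2 × 815.83/1800) = 0.9521 m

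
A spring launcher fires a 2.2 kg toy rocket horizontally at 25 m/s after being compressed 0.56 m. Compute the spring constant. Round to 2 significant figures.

k = 4400 N/m

Energy stored in the spring equals the launch KE: ½kx² = ½mv²
k = mv²/x² = (2.2)(25)²/(0.56)² = 4385 N/m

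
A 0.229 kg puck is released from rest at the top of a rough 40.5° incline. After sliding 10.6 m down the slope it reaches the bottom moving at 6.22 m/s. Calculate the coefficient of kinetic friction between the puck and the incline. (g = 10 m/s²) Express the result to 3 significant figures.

Energy balance down the incline: mg L sinθ − ½mv² = μ_k (mg cosθ) L
mgL sinθ = 15.765 J; ½mv² = 4.4298 J
W_f = 15.765 − 4.4298 = 11.33 J
μ_k = W_f/(mg cosθ · L) = 11.33/(1.741 × 10.6) = 0.6141

μ_k = 0.614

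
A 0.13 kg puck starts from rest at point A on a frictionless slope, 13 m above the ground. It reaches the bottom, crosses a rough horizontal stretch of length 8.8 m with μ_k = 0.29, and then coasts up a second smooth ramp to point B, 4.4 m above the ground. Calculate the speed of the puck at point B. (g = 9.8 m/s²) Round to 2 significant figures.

Energy at A: mgh₁ = (0.13)(9.8)(13) = 16.562 J
Friction loss: W_f = μ_k mg d = 3.251 J
At B: ½mv² + mgh₂ = mgh₁ − W_f
½mv² = 16.562 − 3.251 − 5.6056 = 7.7052 J
v = √(2 × 7.7052/0.13) = 10.89 m/s

v = 11 m/s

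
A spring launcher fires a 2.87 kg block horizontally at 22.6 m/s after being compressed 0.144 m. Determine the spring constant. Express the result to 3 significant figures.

Spring PE at full compression equals KE at release: ½kx² = ½mv²
k = mv²/x² = (2.87)(22.6)²/(0.144)² = 70693 N/m

k = 70700 N/m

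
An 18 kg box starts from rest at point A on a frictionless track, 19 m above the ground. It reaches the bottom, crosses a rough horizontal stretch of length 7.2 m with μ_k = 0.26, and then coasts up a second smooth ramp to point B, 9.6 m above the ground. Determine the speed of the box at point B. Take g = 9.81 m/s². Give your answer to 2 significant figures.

Energy at A: mgh₁ = (18)(9.81)(19) = 3355.0 J
Friction loss: W_f = μ_k mg d = 330.6 J
At B: ½mv² + mgh₂ = mgh₁ − W_f
½mv² = 3355.0 − 330.6 − 1695.2 = 1329.3 J
v = √(2 × 1329.3/18) = 12.15 m/s

v = 12 m/s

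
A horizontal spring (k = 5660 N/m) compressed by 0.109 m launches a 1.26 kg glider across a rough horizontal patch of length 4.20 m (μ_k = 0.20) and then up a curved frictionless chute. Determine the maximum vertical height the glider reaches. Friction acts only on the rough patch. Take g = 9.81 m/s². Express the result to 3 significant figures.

h = 1.88 m

Spring energy: E₀ = ½kx² = ½(5660)(0.109)² = 33.623 J
Friction: W_f = μ_k mg d = (0.20)(1.26)(9.81)(4.20) = 10.38 J
Energy at base of ramp: E = 33.623 − 10.38 = 23.240 J
At max height all remaining energy is PE: mgh = E ⇒ h = E/(mg) = 23.240/(1.26 × 9.81) = 1.880 m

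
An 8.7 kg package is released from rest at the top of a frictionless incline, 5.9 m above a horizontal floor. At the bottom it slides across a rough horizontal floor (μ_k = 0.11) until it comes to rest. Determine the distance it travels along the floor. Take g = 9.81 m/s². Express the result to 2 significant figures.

d = 54 m

Energy bookkeeping (friction removes W_f = μ_k N d):
At rest all PE has been dissipated by friction: mgh = μ_k m g d
d = h/μ_k = 5.9/0.11 = 53.64 m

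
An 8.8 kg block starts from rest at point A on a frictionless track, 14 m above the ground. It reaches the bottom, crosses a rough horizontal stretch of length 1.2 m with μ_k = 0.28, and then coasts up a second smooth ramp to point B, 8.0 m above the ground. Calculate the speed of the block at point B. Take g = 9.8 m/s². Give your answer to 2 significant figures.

v = 11 m/s

Energy at A: mgh₁ = (8.8)(9.8)(14) = 1207.4 J
Friction loss: W_f = μ_k mg d = 28.98 J
At B: ½mv² + mgh₂ = mgh₁ − W_f
½mv² = 1207.4 − 28.98 − 689.92 = 488.46 J
v = √(2 × 488.46/8.8) = 10.54 m/s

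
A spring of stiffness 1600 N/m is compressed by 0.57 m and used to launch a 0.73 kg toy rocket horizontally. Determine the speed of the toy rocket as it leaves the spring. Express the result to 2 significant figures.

v = 27 m/s

The toy rocket leaves the spring when the spring is at natural length, so ½kx² = ½mv²
v = x√(k/m) = 0.57 × √(1600/0.73) = 26.69 m/s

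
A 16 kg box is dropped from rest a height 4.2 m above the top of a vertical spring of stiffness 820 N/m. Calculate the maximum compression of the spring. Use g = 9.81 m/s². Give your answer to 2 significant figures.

x = 1.5 m

Take the reference level at the top of the uncompressed spring. At max compression the box has fallen H + x and is momentarily at rest:
mg(H + x) = ½kx²
½(820)x² − (16)(9.81)x − (16)(9.81)(4.2) = 0
410.0x² − 157.0x − 659.2 = 0
x = [157.0 + √(24636 + 1.0811e+06)]/(2 × 410.0) = 1.474 m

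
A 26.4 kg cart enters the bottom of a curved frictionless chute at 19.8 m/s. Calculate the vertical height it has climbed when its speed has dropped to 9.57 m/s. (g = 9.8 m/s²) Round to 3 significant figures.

Conservation of energy: ½mv₁² = ½mv₂² + mgh
h = (v₁² − v₂²)/(2g) = (19.8² − 9.57²)/(2 × 9.8) = 15.33 m

h = 15.3 m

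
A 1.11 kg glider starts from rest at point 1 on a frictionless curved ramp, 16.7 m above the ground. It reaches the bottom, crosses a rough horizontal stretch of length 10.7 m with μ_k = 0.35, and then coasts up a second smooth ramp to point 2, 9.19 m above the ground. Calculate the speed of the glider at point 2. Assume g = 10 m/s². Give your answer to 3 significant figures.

Energy at 1: mgh₁ = (1.11)(10)(16.7) = 185.37 J
Friction loss: W_f = μ_k mg d = 41.57 J
At 2: ½mv² + mgh₂ = mgh₁ − W_f
½mv² = 185.37 − 41.57 − 102.01 = 41.791 J
v = √(2 × 41.791/1.11) = 8.678 m/s

v = 8.68 m/s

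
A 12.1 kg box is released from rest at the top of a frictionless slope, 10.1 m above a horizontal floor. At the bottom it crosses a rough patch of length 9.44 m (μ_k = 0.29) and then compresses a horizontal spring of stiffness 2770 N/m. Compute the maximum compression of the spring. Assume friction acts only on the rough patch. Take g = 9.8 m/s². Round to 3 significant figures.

x = 0.794 m

Initial energy: E₁ = mgh = (12.1)(9.8)(10.1) = 1197.7 J
Friction removes W_f = μ_k mg d = (0.29)(12.1)(9.8)(9.44) = 324.6 J
Energy reaching the spring: E = 1197.7 − 324.6 = 873.03 J
At max compression ½kx² = E ⇒ x = √(2E/k) = √(2 × 873.03/2770) = 0.7939 m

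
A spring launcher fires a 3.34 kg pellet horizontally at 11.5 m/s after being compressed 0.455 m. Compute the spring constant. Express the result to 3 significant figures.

k = 2130 N/m

Spring PE at full compression equals KE at release: ½kx² = ½mv²
k = mv²/x² = (3.34)(11.5)²/(0.455)² = 2134 N/m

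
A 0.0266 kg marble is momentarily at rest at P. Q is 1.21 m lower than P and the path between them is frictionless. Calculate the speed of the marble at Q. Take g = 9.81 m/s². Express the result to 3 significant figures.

v = 4.87 m/s

Energy conservation between the two points: mgh = ½mv²
The mass cancels from both sides.
v = √(2gh) = √(2 × 9.81 × 1.21) = √23.740 = 4.872 m/s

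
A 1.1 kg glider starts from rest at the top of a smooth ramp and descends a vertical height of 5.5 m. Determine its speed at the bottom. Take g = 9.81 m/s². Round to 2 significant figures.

Mechanical energy is conserved (no friction): mgh = ½mv²
The mass cancels from both sides.
v = √(2gh) = √(2 × 9.81 × 5.5) = √107.91 = 10.39 m/s

v = 10 m/s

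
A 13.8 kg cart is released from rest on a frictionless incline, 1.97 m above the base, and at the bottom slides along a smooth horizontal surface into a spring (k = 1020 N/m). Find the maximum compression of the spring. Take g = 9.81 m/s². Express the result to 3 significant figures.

x = 0.723 m

Gravitational PE at the top equals spring PE at max compression: mgh = ½kx²
x = √(2mgh/k) = √(2 × 13.8 × 9.81 × 1.97 / 1020) = 0.7231 m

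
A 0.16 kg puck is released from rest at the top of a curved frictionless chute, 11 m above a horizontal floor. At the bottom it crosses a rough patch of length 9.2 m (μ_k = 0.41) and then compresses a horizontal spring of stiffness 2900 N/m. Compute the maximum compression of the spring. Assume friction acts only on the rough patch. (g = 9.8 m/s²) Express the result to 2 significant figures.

Initial energy: E₁ = mgh = (0.16)(9.8)(11) = 17.248 J
Friction removes W_f = μ_k mg d = (0.41)(0.16)(9.8)(9.2) = 5.914 J
Energy reaching the spring: E = 17.248 − 5.914 = 11.334 J
At max compression ½kx² = E ⇒ x = √(2E/k) = √(2 × 11.334/2900) = 0.08841 m

x = 0.088 m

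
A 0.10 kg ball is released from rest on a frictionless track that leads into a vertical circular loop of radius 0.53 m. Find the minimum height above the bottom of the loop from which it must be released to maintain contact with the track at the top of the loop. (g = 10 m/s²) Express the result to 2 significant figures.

At the top, for minimum speed gravity alone supplies the centripetal force: mg = mv_top²/r ⇒ v_top² = gr = 5.300 m²/s²
Energy conservation from release height h to the top (height 2r): mgh = ½mv_top² + mg(2r)
h = v_top²/(2g) + 2r = r/2 + 2r = 5r/2 = 1.325 m

h = 1.3 m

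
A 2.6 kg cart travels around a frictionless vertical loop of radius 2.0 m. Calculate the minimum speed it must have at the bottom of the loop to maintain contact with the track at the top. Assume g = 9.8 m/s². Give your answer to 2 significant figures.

At the top: mg = mv_top²/r ⇒ v_top² = gr = 19.60 m²/s²
Energy from bottom to top (height 2r): ½mv_bot² = ½mv_top² + mg(2r)
v_bot² = gr + 4gr = 5gr = 98.00
v_bot = √(5gr) = 9.899 m/s

v = 9.9 m/s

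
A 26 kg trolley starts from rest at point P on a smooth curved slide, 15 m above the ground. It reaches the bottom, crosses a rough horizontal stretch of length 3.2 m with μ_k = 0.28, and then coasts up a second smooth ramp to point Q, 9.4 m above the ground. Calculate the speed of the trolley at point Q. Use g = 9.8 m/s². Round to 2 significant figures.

v = 9.6 m/s

Energy at P: mgh₁ = (26)(9.8)(15) = 3822.0 J
Friction loss: W_f = μ_k mg d = 228.3 J
At Q: ½mv² + mgh₂ = mgh₁ − W_f
½mv² = 3822.0 − 228.3 − 2395.1 = 1198.6 J
v = √(2 × 1198.6/26) = 9.602 m/s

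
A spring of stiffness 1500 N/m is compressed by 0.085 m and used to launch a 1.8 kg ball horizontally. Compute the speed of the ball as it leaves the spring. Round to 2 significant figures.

v = 2.5 m/s

Conservation of energy: ½kx² = ½mv²
v = x√(k/m) = 0.085 × √(1500/1.8) = 2.454 m/s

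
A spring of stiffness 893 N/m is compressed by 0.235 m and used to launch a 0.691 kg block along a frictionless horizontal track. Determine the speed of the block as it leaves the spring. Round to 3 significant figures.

The block leaves the spring when the spring is at natural length, so ½kx² = ½mv²
v = x√(k/m) = 0.235 × √(893/0.691) = 8.448 m/s

v = 8.45 m/s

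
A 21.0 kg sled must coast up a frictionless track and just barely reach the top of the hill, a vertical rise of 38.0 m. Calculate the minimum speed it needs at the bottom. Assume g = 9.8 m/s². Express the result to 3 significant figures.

v = 27.3 m/s

At the top it is momentarily at rest, so all KE converts to PE: ½mv² = mgh
v = √(2gh) = √(2 × 9.8 × 38.0) = 27.29 m/s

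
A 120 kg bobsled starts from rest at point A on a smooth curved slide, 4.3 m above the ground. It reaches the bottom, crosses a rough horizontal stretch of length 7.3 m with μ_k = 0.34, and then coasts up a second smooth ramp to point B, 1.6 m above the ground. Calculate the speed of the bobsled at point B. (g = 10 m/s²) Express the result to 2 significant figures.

v = 2.1 m/s

Energy at A: mgh₁ = (120)(10)(4.3) = 5160.0 J
Friction loss: W_f = μ_k mg d = 2978 J
At B: ½mv² + mgh₂ = mgh₁ − W_f
½mv² = 5160.0 − 2978 − 1920.0 = 261.60 J
v = √(2 × 261.60/120) = 2.088 m/s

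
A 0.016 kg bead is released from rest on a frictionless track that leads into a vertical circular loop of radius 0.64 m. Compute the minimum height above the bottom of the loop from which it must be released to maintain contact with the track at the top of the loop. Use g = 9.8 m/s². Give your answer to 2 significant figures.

h = 1.6 m

At the top, for minimum speed gravity alone supplies the centripetal force: mg = mv_top²/r ⇒ v_top² = gr = 6.272 m²/s²
Energy conservation from release height h to the top (height 2r): mgh = ½mv_top² + mg(2r)
h = v_top²/(2g) + 2r = r/2 + 2r = 5r/2 = 1.600 m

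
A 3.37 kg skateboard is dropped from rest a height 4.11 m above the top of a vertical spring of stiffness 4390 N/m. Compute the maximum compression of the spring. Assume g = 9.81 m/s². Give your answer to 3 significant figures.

Take the reference level at the top of the uncompressed spring. At max compression the skateboard has fallen H + x and is momentarily at rest:
mg(H + x) = ½kx²
½(4390)x² − (3.37)(9.81)x − (3.37)(9.81)(4.11) = 0
2195x² − 33.06x − 135.9 = 0
x = [33.06 + √(1093 + 1.1930e+06)]/(2 × 2195) = 0.2564 m

x = 0.256 m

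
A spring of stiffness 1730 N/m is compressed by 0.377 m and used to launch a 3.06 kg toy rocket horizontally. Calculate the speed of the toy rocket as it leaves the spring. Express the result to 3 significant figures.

v = 8.96 m/s

Spring PE converts entirely to kinetic energy: ½kx² = ½mv²
v = x√(k/m) = 0.377 × √(1730/3.06) = 8.964 m/s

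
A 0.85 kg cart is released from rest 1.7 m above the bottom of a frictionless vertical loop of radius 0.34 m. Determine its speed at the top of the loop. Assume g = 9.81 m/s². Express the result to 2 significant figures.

Energy conservation: mgh = ½mv_top² + mg(2r)
v_top² = 2g(h − 2r) = 2(9.81)(1.7 − 0.6800) = 20.01
v_top = 4.474 m/s

v = 4.5 m/s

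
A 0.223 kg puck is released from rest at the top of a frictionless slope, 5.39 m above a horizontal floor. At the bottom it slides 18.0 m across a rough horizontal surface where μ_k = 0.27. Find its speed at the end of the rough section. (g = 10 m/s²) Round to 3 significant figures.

v = 3.26 m/s

Energy bookkeeping (friction removes W_f = μ_k N d):
mgh = ½mv² + μ_k m g d
W_f = μ_k mg d = (0.27)(0.223)(10)(18.0) = 10.84 J
½mv² = mgh − W_f = 12.020 − 10.84 = 1.1819 J
v = √(2 × 1.1819/0.223) = 3.256 m/s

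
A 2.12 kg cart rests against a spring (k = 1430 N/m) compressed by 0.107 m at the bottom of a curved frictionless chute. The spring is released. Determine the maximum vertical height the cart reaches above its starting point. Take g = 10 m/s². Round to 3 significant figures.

h = 0.386 m

Energy conservation from release to the highest point: ½kx² = mgh
h = kx²/(2mg) = (1430)(0.107)²/(2 × 2.12 × 10) = 0.3861 m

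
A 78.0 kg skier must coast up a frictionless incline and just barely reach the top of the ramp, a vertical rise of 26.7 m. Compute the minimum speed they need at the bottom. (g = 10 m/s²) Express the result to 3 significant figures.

At the top they are momentarily at rest, so all KE converts to PE: ½mv² = mgh
v = √(2gh) = √(2 × 10 × 26.7) = 23.11 m/s

v = 23.1 m/s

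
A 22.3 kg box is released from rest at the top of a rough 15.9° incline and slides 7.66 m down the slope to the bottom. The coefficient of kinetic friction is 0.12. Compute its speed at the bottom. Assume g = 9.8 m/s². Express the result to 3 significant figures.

Taking the bottom as reference, mgh = ½mv² + μ_k N L with h = L sinθ, N = mg cosθ:
mgh = mgL sinθ = (22.3)(9.8)(7.66)sin15.9° = 458.61 J
W_f = μ_k mg cosθ · L = (0.12)(22.3)(9.8)cos15.9°·7.66 = 193.2 J
½mv² = 458.61 − 193.2 = 265.42 J
v = √(2 × 265.42/22.3) = 4.879 m/s

v = 4.88 m/s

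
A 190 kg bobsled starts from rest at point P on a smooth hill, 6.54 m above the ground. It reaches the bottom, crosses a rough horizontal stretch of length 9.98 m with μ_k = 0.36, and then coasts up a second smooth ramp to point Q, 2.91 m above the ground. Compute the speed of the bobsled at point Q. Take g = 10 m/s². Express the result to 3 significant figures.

Energy at P: mgh₁ = (190)(10)(6.54) = 12426 J
Friction loss: W_f = μ_k mg d = 6826 J
At Q: ½mv² + mgh₂ = mgh₁ − W_f
½mv² = 12426 − 6826 − 5529.0 = 70.680 J
v = √(2 × 70.680/190) = 0.8626 m/s

v = 0.863 m/s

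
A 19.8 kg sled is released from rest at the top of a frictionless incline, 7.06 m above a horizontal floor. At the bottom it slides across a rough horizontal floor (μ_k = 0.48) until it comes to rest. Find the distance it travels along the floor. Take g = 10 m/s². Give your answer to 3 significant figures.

d = 14.7 m

Applying the work–energy principle:
At rest all PE has been dissipated by friction: mgh = μ_k m g d
d = h/μ_k = 7.06/0.48 = 14.71 m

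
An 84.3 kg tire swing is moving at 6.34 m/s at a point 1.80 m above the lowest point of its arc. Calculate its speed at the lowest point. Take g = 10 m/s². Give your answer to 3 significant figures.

v = 8.73 m/s

Energy conservation between the two points: ½mv₀² + mgh = ½mv²
v² = v₀² + 2gh = (6.34)² + 2(10)(1.80) = 76.196
v = √76.196 = 8.729 m/s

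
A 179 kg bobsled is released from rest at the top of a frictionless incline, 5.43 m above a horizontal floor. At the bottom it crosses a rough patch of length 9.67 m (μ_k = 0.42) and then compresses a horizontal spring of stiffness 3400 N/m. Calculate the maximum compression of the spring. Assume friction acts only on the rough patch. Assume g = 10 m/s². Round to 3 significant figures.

Initial energy: E₁ = mgh = (179)(10)(5.43) = 9719.7 J
Friction removes W_f = μ_k mg d = (0.42)(179)(10)(9.67) = 7270 J
Energy reaching the spring: E = 9719.7 − 7270 = 2449.8 J
At max compression ½kx² = E ⇒ x = √(2E/k) = √(2 × 2449.8/3400) = 1.200 m

x = 1.20 m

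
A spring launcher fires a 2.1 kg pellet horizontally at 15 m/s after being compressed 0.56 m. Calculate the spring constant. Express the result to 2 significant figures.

Spring PE at full compression equals KE at release: ½kx² = ½mv²
k = mv²/x² = (2.1)(15)²/(0.56)² = 1507 N/m

k = 1500 N/m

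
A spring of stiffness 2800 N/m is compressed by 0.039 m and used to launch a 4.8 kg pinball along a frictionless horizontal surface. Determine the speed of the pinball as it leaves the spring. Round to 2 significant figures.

Conservation of energy: ½kx² = ½mv²
v = x√(k/m) = 0.039 × √(2800/4.8) = 0.9419 m/s

v = 0.94 m/s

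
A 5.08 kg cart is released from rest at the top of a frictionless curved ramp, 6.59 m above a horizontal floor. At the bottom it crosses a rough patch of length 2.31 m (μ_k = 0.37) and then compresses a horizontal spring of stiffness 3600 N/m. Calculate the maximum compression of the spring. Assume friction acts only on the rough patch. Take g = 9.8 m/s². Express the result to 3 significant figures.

x = 0.398 m

Initial energy: E₁ = mgh = (5.08)(9.8)(6.59) = 328.08 J
Friction removes W_f = μ_k mg d = (0.37)(5.08)(9.8)(2.31) = 42.55 J
Energy reaching the spring: E = 328.08 − 42.55 = 285.53 J
At max compression ½kx² = E ⇒ x = √(2E/k) = √(2 × 285.53/3600) = 0.3983 m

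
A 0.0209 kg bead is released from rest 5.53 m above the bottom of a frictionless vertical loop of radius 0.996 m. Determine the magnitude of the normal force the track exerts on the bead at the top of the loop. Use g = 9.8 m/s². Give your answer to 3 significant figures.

N = 1.25 N

Energy from release to top (height 2r): mgh = ½mv_top² + mg(2r)
v_top² = 2g(h − 2r) = 2(9.8)(5.53 − 1.992) = 69.345 m²/s²
At the top, both N and weight point toward the centre: N + mg = mv_top²/r
N = m(v_top²/r − g) = 0.0209(69.345/0.996 − 9.8) = 1.250 N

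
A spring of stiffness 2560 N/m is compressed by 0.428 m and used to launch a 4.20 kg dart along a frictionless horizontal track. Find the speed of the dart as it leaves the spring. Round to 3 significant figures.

The dart leaves the spring when the spring is at natural length, so ½kx² = ½mv²
v = x√(k/m) = 0.428 × √(2560/4.20) = 10.57 m/s

v = 10.6 m/s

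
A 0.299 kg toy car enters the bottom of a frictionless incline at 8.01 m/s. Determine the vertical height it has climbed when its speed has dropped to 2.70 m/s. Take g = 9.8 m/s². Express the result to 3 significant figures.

h = 2.90 m

Energy balance between the two points: ½mv₁² = ½mv₂² + mgh
h = (v₁² − v₂²)/(2g) = (8.01² − 2.70²)/(2 × 9.8) = 2.902 m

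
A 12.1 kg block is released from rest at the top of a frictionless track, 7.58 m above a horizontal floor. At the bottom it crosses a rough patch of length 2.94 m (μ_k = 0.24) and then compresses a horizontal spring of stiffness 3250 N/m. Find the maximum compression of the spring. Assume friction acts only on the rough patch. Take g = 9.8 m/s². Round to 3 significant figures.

Initial energy: E₁ = mgh = (12.1)(9.8)(7.58) = 898.84 J
Friction removes W_f = μ_k mg d = (0.24)(12.1)(9.8)(2.94) = 83.67 J
Energy reaching the spring: E = 898.84 − 83.67 = 815.17 J
At max compression ½kx² = E ⇒ x = √(2E/k) = √(2 × 815.17/3250) = 0.7083 m

x = 0.708 m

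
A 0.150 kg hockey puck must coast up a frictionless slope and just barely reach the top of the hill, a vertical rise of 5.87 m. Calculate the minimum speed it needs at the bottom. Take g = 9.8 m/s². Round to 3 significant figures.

At the top it is momentarily at rest, so all KE converts to PE: ½mv² = mgh
v = √(2gh) = √(2 × 9.8 × 5.87) = 10.73 m/s

v = 10.7 m/s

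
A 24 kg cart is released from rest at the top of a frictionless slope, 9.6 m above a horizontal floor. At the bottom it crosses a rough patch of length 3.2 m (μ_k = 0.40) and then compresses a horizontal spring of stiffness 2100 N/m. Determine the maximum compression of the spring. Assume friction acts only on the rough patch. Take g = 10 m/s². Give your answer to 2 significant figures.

x = 1.4 m

Initial energy: E₁ = mgh = (24)(10)(9.6) = 2304.0 J
Friction removes W_f = μ_k mg d = (0.40)(24)(10)(3.2) = 307.2 J
Energy reaching the spring: E = 2304.0 − 307.2 = 1996.8 J
At max compression ½kx² = E ⇒ x = √(2E/k) = √(2 × 1996.8/2100) = 1.379 m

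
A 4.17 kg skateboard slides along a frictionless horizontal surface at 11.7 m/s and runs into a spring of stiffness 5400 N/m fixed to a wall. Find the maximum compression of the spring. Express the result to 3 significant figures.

x = 0.325 m

At max compression the skateboard is momentarily at rest: ½mv² = ½kx²
x = v√(m/k) = 11.7 × √(4.17/5400) = 0.3251 m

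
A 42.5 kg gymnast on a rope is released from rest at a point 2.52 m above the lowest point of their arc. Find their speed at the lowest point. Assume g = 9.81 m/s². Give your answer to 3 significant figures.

v = 7.03 m/s

Energy conservation between the two points: mgh = ½mv²
v = √(2gh) = √(2 × 9.81 × 2.52) = √49.442 = 7.032 m/s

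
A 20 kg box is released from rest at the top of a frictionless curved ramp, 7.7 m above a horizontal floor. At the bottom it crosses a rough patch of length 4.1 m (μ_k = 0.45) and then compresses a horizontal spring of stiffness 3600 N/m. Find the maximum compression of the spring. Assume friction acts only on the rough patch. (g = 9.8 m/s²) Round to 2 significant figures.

Initial energy: E₁ = mgh = (20)(9.8)(7.7) = 1509.2 J
Friction removes W_f = μ_k mg d = (0.45)(20)(9.8)(4.1) = 361.6 J
Energy reaching the spring: E = 1509.2 − 361.6 = 1147.6 J
At max compression ½kx² = E ⇒ x = √(2E/k) = √(2 × 1147.6/3600) = 0.7985 m

x = 0.80 m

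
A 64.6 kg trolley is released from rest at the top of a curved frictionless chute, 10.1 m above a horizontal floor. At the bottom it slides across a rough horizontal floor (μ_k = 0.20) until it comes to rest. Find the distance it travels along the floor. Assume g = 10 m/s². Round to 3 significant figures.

Applying the work–energy principle:
At rest all PE has been dissipated by friction: mgh = μ_k m g d
d = h/μ_k = 10.1/0.20 = 50.50 m

d = 50.5 m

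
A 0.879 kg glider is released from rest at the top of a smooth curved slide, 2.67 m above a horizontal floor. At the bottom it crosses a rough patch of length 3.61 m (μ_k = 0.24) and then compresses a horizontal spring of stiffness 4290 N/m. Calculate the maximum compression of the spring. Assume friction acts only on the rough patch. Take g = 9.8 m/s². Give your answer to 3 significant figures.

Initial energy: E₁ = mgh = (0.879)(9.8)(2.67) = 23.000 J
Friction removes W_f = μ_k mg d = (0.24)(0.879)(9.8)(3.61) = 7.463 J
Energy reaching the spring: E = 23.000 − 7.463 = 15.537 J
At max compression ½kx² = E ⇒ x = √(2E/k) = √(2 × 15.537/4290) = 0.08511 m

x = 0.0851 m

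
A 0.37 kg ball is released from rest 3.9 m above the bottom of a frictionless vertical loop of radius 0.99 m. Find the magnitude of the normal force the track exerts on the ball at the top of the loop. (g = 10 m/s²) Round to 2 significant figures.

N = 11 N

Energy from release to top (height 2r): mgh = ½mv_top² + mg(2r)
v_top² = 2g(h − 2r) = 2(10)(3.9 − 1.980) = 38.400 m²/s²
At the top, both N and weight point toward the centre: N + mg = mv_top²/r
N = m(v_top²/r − g) = 0.37(38.400/0.99 − 10) = 10.65 N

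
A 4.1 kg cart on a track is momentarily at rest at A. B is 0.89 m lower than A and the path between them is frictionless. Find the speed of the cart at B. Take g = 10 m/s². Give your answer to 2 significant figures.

By conservation of mechanical energy, mgh = ½mv²
v = √(2gh) = √(2 × 10 × 0.89) = √17.800 = 4.219 m/s

v = 4.2 m/s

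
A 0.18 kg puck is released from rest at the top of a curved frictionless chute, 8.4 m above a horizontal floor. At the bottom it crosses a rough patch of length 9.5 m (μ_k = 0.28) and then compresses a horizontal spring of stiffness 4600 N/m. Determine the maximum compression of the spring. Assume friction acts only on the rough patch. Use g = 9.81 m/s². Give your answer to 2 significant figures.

x = 0.066 m

Initial energy: E₁ = mgh = (0.18)(9.81)(8.4) = 14.833 J
Friction removes W_f = μ_k mg d = (0.28)(0.18)(9.81)(9.5) = 4.697 J
Energy reaching the spring: E = 14.833 − 4.697 = 10.136 J
At max compression ½kx² = E ⇒ x = √(2E/k) = √(2 × 10.136/4600) = 0.06638 m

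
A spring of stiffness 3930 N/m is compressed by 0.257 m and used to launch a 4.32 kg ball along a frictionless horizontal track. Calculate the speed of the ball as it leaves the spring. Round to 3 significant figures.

Conservation of energy: ½kx² = ½mv²
v = x√(k/m) = 0.257 × √(3930/4.32) = 7.752 m/s

v = 7.75 m/s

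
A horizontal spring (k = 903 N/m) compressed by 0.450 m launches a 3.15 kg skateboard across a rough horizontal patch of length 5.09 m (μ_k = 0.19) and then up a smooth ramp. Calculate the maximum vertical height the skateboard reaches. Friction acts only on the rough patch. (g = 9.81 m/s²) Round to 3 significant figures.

Spring energy: E₀ = ½kx² = ½(903)(0.450)² = 91.429 J
Friction: W_f = μ_k mg d = (0.19)(3.15)(9.81)(5.09) = 29.88 J
Energy at base of ramp: E = 91.429 − 29.88 = 61.544 J
At max height all remaining energy is PE: mgh = E ⇒ h = E/(mg) = 61.544/(3.15 × 9.81) = 1.992 m

h = 1.99 m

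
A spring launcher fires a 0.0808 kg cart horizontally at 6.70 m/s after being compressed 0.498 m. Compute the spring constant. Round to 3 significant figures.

k = 14.6 N/m

Energy stored in the spring equals the launch KE: ½kx² = ½mv²
k = mv²/x² = (0.0808)(6.70)²/(0.498)² = 14.63 N/m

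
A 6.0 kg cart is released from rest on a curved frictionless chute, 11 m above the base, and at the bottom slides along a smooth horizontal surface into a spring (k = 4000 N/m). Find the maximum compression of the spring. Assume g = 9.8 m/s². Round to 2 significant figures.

Energy conservation (no friction) from release to max compression: mgh = ½kx²
x = √(2mgh/k) = √(2 × 6.0 × 9.8 × 11 / 4000) = 0.5687 m

x = 0.57 m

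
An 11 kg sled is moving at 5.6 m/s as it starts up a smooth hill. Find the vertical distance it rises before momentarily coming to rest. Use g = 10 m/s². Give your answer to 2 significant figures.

h = 1.6 m

Setting KE at the bottom equal to PE gained: ½mv² = mgh
h = v²/(2g) = 5.6²/(2 × 10) = 1.568 m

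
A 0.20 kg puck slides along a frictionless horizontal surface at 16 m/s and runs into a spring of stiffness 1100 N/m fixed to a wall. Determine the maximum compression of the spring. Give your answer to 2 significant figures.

x = 0.22 m

At max compression the puck is momentarily at rest: ½mv² = ½kx²
x = v√(m/k) = 16 × √(0.20/1100) = 0.2157 m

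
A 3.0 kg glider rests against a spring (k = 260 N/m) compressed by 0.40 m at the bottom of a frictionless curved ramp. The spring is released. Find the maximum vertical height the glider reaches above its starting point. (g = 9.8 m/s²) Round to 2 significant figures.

h = 0.71 m

All spring PE becomes gravitational PE at the highest point: ½kx² = mgh
h = kx²/(2mg) = (260)(0.40)²/(2 × 3.0 × 9.8) = 0.7075 m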